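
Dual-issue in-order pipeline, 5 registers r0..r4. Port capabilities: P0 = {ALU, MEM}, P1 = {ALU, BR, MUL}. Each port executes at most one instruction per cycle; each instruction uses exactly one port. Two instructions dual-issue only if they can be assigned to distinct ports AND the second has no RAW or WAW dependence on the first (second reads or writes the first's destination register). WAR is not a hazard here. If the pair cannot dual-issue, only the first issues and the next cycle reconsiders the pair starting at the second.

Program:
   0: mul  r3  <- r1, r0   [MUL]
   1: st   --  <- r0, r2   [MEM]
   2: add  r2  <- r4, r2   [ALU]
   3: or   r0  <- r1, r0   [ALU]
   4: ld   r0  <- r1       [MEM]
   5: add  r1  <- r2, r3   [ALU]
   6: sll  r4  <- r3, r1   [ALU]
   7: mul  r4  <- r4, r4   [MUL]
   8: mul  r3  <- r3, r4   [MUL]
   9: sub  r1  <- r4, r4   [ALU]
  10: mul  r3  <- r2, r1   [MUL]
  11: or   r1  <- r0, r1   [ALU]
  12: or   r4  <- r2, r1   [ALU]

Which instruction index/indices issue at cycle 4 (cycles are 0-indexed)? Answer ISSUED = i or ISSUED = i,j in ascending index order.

ISSUED = 7

c0: i0+i1 mul/st  2-wide
c1: i2+i3 add/or  2-wide
c2: i4+i5 ld/add  2-wide
c3: i6 sll  RAW+WAW r4
c4: i7 mul  no-port MUL/MUL
c5: i8+i9 mul/sub  2-wide
c6: i10+i11 mul/or  2-wide
c7: i12 or  tail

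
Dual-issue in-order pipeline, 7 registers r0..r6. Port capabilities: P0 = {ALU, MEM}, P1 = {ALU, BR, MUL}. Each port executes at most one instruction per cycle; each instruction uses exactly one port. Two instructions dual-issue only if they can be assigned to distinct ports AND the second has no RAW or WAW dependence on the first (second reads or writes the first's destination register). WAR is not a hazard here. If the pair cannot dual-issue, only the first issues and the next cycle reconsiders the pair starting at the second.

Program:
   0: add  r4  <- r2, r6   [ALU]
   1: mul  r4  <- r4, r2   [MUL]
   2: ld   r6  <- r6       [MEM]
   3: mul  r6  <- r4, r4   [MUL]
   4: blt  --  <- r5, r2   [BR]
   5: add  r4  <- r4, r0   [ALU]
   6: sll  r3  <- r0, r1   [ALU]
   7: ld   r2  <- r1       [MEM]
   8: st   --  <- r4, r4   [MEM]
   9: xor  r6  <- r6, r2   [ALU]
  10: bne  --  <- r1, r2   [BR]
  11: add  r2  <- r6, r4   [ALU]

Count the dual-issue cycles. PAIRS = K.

PAIRS = 5

[0] i0  add  -- RAW+WAW r4
[1] i1/i2  mul/ld  -- 2-wide
[2] i3  mul  -- no-port MUL/BR
[3] i4/i5  blt/add  -- 2-wide
[4] i6/i7  sll/ld  -- 2-wide
[5] i8/i9  st/xor  -- 2-wide
[6] i10/i11  bne/add  -- 2-wide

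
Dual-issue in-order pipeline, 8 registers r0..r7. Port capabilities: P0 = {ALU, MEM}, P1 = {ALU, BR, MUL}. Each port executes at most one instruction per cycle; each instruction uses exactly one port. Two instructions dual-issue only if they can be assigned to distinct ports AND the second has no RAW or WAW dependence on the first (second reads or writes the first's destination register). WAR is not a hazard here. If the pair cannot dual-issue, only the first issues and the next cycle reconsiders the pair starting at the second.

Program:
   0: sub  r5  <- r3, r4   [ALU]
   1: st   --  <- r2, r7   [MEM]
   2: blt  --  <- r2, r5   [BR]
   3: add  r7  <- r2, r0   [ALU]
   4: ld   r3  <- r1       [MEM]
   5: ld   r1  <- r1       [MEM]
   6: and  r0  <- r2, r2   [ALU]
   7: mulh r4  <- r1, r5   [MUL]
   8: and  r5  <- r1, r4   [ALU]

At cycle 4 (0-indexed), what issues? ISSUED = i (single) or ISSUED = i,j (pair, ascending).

#0 head=0: sub+st i0+i1 pair
#1 head=2: blt+add i2+i3 pair
#2 head=4: ld i4 no-port MEM/MEM
#3 head=5: ld+and i5+i6 pair
#4 head=7: mulh i7 RAW r4
#5 head=8: and i8 tail

ISSUED = 7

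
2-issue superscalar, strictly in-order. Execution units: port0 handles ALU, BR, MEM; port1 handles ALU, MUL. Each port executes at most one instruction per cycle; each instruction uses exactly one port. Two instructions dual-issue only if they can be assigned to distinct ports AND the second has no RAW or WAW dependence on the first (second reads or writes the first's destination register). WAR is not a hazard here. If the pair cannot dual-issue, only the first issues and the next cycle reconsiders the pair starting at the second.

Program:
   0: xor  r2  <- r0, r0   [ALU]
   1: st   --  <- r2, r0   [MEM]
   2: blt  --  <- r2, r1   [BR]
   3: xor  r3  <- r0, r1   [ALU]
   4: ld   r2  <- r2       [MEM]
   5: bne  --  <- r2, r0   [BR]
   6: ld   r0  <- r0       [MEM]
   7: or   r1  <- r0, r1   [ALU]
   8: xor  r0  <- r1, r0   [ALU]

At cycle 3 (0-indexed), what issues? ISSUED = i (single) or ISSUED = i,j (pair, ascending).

ISSUED = 4

0. xor @i0  | RAW r2
1. st @i1  | no-port MEM/BR
2. blt;xor @i2,i3  | 2-wide
3. ld @i4  | no-port MEM/BR
4. bne @i5  | no-port BR/MEM
5. ld @i6  | RAW r0
6. or @i7  | RAW r1
7. xor @i8  | tail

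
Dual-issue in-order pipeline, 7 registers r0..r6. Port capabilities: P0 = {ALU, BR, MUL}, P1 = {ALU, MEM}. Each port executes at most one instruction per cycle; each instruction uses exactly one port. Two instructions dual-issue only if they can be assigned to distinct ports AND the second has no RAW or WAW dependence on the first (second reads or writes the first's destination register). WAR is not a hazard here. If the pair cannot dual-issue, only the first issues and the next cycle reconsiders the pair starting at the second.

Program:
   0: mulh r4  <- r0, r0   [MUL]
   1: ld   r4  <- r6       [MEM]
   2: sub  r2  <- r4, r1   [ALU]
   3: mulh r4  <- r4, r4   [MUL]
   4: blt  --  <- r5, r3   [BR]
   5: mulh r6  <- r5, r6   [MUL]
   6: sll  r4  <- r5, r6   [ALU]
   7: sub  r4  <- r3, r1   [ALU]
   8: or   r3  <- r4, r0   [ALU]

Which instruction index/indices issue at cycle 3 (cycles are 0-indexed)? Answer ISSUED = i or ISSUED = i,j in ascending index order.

#0 head=0: mulh i0 WAW r4
#1 head=1: ld i1 RAW r4
#2 head=2: sub/mulh i2/i3 2-wide
#3 head=4: blt i4 no-port BR/MUL
#4 head=5: mulh i5 RAW r6
#5 head=6: sll i6 WAW r4
#6 head=7: sub i7 RAW r4
#7 head=8: or i8 tail

ISSUED = 4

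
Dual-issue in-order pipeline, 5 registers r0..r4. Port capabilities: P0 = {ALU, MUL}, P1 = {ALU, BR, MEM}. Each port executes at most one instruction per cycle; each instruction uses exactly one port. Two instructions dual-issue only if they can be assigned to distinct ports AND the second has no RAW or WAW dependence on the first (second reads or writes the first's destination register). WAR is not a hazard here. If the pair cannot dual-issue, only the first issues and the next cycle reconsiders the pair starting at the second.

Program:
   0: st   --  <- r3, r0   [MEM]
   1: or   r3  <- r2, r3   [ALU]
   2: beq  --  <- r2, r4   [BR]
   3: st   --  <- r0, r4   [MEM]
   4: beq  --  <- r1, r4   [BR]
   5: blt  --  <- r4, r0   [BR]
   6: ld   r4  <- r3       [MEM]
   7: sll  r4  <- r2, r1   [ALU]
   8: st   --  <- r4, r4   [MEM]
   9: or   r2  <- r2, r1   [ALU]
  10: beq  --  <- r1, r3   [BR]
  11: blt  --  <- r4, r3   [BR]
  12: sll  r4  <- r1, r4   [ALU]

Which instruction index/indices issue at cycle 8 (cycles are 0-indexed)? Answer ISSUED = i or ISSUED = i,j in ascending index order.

#0 head=0: st+or i0,i1 pair
#1 head=2: beq i2 no-port BR/MEM
#2 head=3: st i3 no-port MEM/BR
#3 head=4: beq i4 no-port BR/BR
#4 head=5: blt i5 no-port BR/MEM
#5 head=6: ld i6 WAW r4
#6 head=7: sll i7 RAW r4
#7 head=8: st+or i8,i9 pair
#8 head=10: beq i10 no-port BR/BR
#9 head=11: blt+sll i11,i12 pair

ISSUED = 10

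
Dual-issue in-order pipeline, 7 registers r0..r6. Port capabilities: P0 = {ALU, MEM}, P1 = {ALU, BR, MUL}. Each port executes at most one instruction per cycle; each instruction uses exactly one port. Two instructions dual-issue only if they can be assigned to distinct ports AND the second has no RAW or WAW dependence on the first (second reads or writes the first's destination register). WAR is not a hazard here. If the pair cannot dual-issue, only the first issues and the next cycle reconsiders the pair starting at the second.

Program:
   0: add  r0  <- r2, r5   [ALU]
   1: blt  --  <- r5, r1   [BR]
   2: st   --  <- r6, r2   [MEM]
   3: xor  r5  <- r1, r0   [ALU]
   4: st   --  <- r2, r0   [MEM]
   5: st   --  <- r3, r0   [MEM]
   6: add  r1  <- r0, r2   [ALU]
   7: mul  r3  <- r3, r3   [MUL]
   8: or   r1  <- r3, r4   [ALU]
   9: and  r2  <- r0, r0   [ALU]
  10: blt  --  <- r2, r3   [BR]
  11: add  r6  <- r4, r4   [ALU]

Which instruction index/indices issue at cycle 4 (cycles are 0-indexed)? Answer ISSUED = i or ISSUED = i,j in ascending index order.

ISSUED = 7

c0: i0/i1 add.ALU;blt.BR  pair
c1: i2/i3 st.MEM;xor.ALU  pair
c2: i4 st.MEM  no-port MEM/MEM
c3: i5/i6 st.MEM;add.ALU  pair
c4: i7 mul.MUL  RAW r3
c5: i8/i9 or.ALU;and.ALU  pair
c6: i10/i11 blt.BR;add.ALU  pair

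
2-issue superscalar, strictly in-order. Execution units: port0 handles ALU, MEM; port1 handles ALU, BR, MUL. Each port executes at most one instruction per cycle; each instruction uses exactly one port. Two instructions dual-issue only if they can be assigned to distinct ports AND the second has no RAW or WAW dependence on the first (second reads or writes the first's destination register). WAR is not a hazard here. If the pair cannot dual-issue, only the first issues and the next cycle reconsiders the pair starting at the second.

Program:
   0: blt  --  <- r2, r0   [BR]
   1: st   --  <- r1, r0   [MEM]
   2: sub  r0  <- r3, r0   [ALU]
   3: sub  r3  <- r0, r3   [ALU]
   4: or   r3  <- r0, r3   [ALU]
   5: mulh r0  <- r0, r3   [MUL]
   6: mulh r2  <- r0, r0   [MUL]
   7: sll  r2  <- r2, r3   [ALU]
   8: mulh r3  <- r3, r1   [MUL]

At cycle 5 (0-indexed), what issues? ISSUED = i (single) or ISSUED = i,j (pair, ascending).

ISSUED = 6

0. blt.BR;st.MEM @i0/i1  | 2-wide
1. sub.ALU @i2  | RAW r0
2. sub.ALU @i3  | RAW+WAW r3
3. or.ALU @i4  | RAW r3
4. mulh.MUL @i5  | no-port MUL/MUL
5. mulh.MUL @i6  | RAW+WAW r2
6. sll.ALU;mulh.MUL @i7/i8  | 2-wide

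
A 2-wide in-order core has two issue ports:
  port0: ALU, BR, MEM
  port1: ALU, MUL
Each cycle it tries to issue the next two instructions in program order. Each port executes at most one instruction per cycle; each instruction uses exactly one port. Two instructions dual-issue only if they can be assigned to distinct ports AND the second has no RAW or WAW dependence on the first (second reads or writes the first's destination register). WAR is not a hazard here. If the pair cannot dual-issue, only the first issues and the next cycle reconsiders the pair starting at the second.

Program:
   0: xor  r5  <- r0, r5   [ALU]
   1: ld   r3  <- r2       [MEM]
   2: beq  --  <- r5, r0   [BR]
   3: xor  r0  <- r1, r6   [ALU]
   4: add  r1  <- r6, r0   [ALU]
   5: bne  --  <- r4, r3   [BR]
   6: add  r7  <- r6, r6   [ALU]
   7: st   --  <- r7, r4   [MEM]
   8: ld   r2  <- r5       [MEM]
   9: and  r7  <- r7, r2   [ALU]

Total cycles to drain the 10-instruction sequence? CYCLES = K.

#0 head=0: xor ld i0/i1 2-wide
#1 head=2: beq xor i2/i3 2-wide
#2 head=4: add bne i4/i5 2-wide
#3 head=6: add i6 RAW r7
#4 head=7: st i7 no-port MEM/MEM
#5 head=8: ld i8 RAW r2
#6 head=9: and i9 tail

CYCLES = 7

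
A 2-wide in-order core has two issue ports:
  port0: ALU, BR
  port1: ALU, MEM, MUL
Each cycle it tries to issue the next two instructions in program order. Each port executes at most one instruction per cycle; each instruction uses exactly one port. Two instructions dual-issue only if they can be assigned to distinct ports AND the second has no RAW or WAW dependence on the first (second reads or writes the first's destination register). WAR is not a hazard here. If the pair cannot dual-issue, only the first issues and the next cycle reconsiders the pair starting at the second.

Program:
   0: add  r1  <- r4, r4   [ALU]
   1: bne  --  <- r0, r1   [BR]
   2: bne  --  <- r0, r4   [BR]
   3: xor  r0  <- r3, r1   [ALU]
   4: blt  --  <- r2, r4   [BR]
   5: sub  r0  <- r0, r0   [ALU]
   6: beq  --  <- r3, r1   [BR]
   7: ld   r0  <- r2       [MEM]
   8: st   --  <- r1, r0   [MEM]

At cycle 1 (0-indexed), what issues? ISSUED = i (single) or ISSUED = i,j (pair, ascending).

ISSUED = 1

0. add @i0  | RAW r1
1. bne @i1  | no-port BR/BR
2. bne;xor @i2/i3  | 2-wide
3. blt;sub @i4/i5  | 2-wide
4. beq;ld @i6/i7  | 2-wide
5. st @i8  | tail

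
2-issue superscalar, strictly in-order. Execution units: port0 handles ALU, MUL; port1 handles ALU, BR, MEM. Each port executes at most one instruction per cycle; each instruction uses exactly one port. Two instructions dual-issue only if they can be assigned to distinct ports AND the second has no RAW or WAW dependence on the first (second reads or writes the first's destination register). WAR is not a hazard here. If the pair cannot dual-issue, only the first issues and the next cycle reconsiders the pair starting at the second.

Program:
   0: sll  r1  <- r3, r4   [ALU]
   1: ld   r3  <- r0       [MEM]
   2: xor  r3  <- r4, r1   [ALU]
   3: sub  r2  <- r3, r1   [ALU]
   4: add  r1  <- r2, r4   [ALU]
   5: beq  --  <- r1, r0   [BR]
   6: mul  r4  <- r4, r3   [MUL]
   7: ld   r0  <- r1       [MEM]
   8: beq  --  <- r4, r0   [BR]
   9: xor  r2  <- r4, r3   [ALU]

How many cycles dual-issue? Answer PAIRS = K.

PAIRS = 3

c0: i0+i1 sll.ALU/ld.MEM  dual
c1: i2 xor.ALU  RAW r3
c2: i3 sub.ALU  RAW r2
c3: i4 add.ALU  RAW r1
c4: i5+i6 beq.BR/mul.MUL  dual
c5: i7 ld.MEM  no-port MEM/BR
c6: i8+i9 beq.BR/xor.ALU  dual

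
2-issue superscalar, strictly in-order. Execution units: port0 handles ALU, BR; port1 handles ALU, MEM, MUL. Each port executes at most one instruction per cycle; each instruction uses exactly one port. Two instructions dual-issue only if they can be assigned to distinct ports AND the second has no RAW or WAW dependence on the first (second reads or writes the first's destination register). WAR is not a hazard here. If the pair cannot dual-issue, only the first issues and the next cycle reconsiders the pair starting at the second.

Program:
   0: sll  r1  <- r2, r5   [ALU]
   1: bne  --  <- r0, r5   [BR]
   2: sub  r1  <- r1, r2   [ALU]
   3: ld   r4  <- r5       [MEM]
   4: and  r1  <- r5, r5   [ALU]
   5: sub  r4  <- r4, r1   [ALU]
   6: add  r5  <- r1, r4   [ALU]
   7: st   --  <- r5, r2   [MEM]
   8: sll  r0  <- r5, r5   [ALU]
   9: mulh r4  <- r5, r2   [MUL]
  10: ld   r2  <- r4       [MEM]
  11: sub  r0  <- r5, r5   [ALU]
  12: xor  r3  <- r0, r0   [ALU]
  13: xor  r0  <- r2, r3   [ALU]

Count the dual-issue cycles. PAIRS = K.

  cy0 -> i0+i1 (sll.ALU bne.BR) dual
  cy1 -> i2+i3 (sub.ALU ld.MEM) dual
  cy2 -> i4 (and.ALU) RAW r1
  cy3 -> i5 (sub.ALU) RAW r4
  cy4 -> i6 (add.ALU) RAW r5
  cy5 -> i7+i8 (st.MEM sll.ALU) dual
  cy6 -> i9 (mulh.MUL) no-port MUL/MEM
  cy7 -> i10+i11 (ld.MEM sub.ALU) dual
  cy8 -> i12 (xor.ALU) RAW r3
  cy9 -> i13 (xor.ALU) tail

PAIRS = 4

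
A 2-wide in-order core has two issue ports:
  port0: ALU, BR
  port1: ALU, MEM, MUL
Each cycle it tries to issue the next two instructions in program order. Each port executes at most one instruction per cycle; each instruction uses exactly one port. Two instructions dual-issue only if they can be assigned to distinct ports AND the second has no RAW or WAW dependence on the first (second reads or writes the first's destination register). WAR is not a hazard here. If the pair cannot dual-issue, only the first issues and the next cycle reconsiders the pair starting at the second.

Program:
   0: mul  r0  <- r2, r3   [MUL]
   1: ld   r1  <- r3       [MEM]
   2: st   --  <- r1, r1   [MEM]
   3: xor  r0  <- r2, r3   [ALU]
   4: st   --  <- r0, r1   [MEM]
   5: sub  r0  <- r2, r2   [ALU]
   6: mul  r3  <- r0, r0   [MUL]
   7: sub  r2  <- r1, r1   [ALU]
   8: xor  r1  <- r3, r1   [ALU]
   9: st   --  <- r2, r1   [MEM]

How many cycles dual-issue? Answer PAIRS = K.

t=0 i0:mul.MUL ; no-port MUL/MEM
t=1 i1:ld.MEM ; no-port MEM/MEM
t=2 i2+i3:st.MEM;xor.ALU ; dual
t=3 i4+i5:st.MEM;sub.ALU ; dual
t=4 i6+i7:mul.MUL;sub.ALU ; dual
t=5 i8:xor.ALU ; RAW r1
t=6 i9:st.MEM ; tail

PAIRS = 3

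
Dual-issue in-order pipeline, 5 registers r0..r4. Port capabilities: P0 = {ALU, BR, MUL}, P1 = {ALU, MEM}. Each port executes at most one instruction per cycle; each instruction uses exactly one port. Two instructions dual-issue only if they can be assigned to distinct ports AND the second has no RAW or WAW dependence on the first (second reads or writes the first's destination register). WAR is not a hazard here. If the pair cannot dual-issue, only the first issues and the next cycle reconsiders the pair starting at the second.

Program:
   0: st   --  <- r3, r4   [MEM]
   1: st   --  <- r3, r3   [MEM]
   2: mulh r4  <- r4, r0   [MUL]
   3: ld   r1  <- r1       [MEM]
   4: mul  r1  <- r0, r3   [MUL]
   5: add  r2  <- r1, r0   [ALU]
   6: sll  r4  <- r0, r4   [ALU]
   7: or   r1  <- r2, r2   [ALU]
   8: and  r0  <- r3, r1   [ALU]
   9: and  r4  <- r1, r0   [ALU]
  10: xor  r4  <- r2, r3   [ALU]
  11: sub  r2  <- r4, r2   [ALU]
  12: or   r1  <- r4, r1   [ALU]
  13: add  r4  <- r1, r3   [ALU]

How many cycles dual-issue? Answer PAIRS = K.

0. st.MEM @i0  | no-port MEM/MEM
1. st.MEM+mulh.MUL @i1/i2  | pair
2. ld.MEM @i3  | WAW r1
3. mul.MUL @i4  | RAW r1
4. add.ALU+sll.ALU @i5/i6  | pair
5. or.ALU @i7  | RAW r1
6. and.ALU @i8  | RAW r0
7. and.ALU @i9  | WAW r4
8. xor.ALU @i10  | RAW r4
9. sub.ALU+or.ALU @i11/i12  | pair
10. add.ALU @i13  | tail

PAIRS = 3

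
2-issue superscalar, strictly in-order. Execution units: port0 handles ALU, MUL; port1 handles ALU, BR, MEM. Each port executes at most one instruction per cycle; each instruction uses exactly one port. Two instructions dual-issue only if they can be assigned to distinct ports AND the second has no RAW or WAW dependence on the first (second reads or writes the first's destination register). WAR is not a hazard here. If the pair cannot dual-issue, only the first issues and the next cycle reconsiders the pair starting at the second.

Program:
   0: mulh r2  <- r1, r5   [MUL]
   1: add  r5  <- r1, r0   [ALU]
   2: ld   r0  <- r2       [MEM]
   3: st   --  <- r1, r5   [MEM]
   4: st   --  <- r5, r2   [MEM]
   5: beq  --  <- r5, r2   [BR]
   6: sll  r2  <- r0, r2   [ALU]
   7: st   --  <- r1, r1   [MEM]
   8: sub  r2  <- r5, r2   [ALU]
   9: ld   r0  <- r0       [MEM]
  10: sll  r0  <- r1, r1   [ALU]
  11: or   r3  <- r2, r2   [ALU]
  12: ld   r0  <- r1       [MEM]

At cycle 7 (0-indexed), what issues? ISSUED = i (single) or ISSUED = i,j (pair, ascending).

0. mulh;add @i0/i1  | pair
1. ld @i2  | no-port MEM/MEM
2. st @i3  | no-port MEM/MEM
3. st @i4  | no-port MEM/BR
4. beq;sll @i5/i6  | pair
5. st;sub @i7/i8  | pair
6. ld @i9  | WAW r0
7. sll;or @i10/i11  | pair
8. ld @i12  | tail

ISSUED = 10,11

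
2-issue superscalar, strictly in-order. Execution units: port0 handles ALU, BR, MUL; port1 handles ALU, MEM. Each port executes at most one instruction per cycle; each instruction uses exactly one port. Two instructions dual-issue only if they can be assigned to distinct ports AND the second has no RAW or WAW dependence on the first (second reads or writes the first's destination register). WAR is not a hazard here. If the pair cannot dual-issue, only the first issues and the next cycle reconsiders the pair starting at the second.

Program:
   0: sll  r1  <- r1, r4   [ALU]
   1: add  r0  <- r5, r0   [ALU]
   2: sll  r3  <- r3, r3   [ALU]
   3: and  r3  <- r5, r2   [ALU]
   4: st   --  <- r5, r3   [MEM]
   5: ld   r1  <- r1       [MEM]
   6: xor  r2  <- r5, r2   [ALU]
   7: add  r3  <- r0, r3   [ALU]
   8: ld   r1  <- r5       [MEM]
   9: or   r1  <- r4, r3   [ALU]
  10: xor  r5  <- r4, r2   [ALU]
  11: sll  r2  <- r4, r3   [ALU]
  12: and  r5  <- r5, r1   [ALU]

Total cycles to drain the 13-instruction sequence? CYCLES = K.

#0 head=0: sll.ALU+add.ALU i0+i1 dual
#1 head=2: sll.ALU i2 WAW r3
#2 head=3: and.ALU i3 RAW r3
#3 head=4: st.MEM i4 no-port MEM/MEM
#4 head=5: ld.MEM+xor.ALU i5+i6 dual
#5 head=7: add.ALU+ld.MEM i7+i8 dual
#6 head=9: or.ALU+xor.ALU i9+i10 dual
#7 head=11: sll.ALU+and.ALU i11+i12 dual

CYCLES = 8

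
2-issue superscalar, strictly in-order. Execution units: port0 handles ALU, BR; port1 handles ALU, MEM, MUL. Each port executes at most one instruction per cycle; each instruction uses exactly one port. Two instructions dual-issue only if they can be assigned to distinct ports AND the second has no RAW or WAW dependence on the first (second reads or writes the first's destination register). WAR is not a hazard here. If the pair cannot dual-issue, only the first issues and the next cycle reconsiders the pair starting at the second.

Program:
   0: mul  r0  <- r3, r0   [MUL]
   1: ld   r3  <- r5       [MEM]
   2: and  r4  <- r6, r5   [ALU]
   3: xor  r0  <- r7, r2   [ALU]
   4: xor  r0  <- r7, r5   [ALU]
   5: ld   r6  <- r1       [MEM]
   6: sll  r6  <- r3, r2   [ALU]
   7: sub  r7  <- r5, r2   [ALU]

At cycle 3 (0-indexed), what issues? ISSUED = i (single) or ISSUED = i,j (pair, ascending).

ISSUED = 4,5

  cy0 -> i0 (mul.MUL) no-port MUL/MEM
  cy1 -> i1/i2 (ld.MEM/and.ALU) dual
  cy2 -> i3 (xor.ALU) WAW r0
  cy3 -> i4/i5 (xor.ALU/ld.MEM) dual
  cy4 -> i6/i7 (sll.ALU/sub.ALU) dual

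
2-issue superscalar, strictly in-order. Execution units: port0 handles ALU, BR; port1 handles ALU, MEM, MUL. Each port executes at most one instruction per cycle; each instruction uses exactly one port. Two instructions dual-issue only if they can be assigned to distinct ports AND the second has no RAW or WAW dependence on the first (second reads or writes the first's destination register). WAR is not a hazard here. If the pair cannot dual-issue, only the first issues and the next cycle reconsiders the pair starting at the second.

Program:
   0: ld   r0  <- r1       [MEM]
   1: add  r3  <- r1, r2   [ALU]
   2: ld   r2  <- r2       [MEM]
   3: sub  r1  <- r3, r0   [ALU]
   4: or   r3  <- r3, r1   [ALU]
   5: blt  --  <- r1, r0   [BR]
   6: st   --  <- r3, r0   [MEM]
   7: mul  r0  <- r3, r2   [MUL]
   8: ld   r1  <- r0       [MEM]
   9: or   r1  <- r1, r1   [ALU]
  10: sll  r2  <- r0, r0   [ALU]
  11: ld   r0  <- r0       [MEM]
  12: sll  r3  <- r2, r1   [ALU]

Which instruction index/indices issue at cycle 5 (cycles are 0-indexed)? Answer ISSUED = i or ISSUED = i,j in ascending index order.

ISSUED = 8

0. ld.MEM add.ALU @i0/i1  | 2-wide
1. ld.MEM sub.ALU @i2/i3  | 2-wide
2. or.ALU blt.BR @i4/i5  | 2-wide
3. st.MEM @i6  | no-port MEM/MUL
4. mul.MUL @i7  | no-port MUL/MEM
5. ld.MEM @i8  | RAW+WAW r1
6. or.ALU sll.ALU @i9/i10  | 2-wide
7. ld.MEM sll.ALU @i11/i12  | 2-wide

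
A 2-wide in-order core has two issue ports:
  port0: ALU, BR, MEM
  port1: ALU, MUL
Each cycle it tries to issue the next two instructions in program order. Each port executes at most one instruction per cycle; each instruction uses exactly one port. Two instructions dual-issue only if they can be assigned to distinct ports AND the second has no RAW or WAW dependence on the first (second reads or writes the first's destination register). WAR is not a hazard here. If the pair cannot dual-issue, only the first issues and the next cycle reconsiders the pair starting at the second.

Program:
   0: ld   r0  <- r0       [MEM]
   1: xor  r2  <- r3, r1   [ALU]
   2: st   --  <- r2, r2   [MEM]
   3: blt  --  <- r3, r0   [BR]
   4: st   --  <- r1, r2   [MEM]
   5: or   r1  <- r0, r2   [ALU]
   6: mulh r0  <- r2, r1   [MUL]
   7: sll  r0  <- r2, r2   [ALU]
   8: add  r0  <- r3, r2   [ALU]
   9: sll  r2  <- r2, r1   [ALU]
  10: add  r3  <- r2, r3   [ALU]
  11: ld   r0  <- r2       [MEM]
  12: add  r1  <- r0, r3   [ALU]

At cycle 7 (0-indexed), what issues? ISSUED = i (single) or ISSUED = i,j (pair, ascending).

ISSUED = 10,11

  cy0 -> i0&i1 (ld.MEM+xor.ALU) dual
  cy1 -> i2 (st.MEM) no-port MEM/BR
  cy2 -> i3 (blt.BR) no-port BR/MEM
  cy3 -> i4&i5 (st.MEM+or.ALU) dual
  cy4 -> i6 (mulh.MUL) WAW r0
  cy5 -> i7 (sll.ALU) WAW r0
  cy6 -> i8&i9 (add.ALU+sll.ALU) dual
  cy7 -> i10&i11 (add.ALU+ld.MEM) dual
  cy8 -> i12 (add.ALU) tail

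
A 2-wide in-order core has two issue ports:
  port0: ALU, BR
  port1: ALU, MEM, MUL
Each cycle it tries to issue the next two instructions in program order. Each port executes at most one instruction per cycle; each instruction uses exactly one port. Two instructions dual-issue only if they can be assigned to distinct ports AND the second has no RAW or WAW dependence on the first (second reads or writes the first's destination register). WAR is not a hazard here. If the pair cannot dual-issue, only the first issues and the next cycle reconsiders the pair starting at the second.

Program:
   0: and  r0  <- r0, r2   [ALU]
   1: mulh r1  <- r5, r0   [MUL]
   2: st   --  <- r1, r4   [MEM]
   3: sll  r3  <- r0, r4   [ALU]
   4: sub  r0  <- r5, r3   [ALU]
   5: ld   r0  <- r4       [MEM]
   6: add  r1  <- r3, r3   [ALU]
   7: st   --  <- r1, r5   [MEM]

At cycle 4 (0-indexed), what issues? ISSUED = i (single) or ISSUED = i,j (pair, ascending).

ISSUED = 5,6

[0] i0  and  -- RAW r0
[1] i1  mulh  -- no-port MUL/MEM
[2] i2&i3  st+sll  -- dual
[3] i4  sub  -- WAW r0
[4] i5&i6  ld+add  -- dual
[5] i7  st  -- tail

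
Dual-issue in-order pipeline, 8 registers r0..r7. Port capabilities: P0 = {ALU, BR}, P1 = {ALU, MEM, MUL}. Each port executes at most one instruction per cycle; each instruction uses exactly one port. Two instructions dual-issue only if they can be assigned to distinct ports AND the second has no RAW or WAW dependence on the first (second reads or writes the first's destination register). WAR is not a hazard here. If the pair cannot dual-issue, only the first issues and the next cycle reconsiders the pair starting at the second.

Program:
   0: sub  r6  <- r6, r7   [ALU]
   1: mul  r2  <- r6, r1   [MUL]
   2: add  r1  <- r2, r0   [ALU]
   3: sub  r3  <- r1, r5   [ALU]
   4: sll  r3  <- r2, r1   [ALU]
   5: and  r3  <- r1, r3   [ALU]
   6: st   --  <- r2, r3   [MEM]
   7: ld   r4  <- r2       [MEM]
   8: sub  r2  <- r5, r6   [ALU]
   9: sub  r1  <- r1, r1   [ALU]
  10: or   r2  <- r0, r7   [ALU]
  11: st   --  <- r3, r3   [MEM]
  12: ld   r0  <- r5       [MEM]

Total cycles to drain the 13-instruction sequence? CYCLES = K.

CYCLES = 11

  cy0 -> i0 (sub.ALU) RAW r6
  cy1 -> i1 (mul.MUL) RAW r2
  cy2 -> i2 (add.ALU) RAW r1
  cy3 -> i3 (sub.ALU) WAW r3
  cy4 -> i4 (sll.ALU) RAW+WAW r3
  cy5 -> i5 (and.ALU) RAW r3
  cy6 -> i6 (st.MEM) no-port MEM/MEM
  cy7 -> i7,i8 (ld.MEM sub.ALU) 2-wide
  cy8 -> i9,i10 (sub.ALU or.ALU) 2-wide
  cy9 -> i11 (st.MEM) no-port MEM/MEM
  cy10 -> i12 (ld.MEM) tail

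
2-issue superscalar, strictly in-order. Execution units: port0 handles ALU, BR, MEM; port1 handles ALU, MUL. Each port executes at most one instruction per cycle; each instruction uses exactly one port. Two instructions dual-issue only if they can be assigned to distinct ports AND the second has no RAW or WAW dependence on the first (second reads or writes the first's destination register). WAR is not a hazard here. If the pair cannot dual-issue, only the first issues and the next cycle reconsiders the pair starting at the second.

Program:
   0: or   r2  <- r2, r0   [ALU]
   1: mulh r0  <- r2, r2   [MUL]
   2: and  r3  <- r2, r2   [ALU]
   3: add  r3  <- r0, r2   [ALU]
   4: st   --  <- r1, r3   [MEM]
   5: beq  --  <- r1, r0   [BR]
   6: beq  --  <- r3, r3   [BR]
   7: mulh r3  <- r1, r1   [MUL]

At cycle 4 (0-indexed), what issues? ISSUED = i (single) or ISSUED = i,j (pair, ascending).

c0: i0 or  RAW r2
c1: i1/i2 mulh+and  dual
c2: i3 add  RAW r3
c3: i4 st  no-port MEM/BR
c4: i5 beq  no-port BR/BR
c5: i6/i7 beq+mulh  dual

ISSUED = 5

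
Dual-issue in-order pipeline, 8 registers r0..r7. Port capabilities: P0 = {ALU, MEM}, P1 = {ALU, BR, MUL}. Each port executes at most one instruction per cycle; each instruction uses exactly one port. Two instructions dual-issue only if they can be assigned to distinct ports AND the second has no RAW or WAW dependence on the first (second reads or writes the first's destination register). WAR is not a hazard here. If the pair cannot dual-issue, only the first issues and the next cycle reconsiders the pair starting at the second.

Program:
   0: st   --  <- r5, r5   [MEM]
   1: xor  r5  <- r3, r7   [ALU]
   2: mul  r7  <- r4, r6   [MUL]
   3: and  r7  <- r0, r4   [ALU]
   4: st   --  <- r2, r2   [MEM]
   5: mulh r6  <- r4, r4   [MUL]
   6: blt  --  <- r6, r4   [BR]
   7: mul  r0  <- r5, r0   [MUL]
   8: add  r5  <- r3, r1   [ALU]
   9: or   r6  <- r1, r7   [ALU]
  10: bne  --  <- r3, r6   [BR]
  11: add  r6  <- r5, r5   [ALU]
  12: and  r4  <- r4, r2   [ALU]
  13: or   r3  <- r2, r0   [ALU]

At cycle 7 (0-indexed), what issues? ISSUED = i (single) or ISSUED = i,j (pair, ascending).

ISSUED = 10,11

[0] i0&i1  st.MEM+xor.ALU  -- dual
[1] i2  mul.MUL  -- WAW r7
[2] i3&i4  and.ALU+st.MEM  -- dual
[3] i5  mulh.MUL  -- no-port MUL/BR
[4] i6  blt.BR  -- no-port BR/MUL
[5] i7&i8  mul.MUL+add.ALU  -- dual
[6] i9  or.ALU  -- RAW r6
[7] i10&i11  bne.BR+add.ALU  -- dual
[8] i12&i13  and.ALU+or.ALU  -- dual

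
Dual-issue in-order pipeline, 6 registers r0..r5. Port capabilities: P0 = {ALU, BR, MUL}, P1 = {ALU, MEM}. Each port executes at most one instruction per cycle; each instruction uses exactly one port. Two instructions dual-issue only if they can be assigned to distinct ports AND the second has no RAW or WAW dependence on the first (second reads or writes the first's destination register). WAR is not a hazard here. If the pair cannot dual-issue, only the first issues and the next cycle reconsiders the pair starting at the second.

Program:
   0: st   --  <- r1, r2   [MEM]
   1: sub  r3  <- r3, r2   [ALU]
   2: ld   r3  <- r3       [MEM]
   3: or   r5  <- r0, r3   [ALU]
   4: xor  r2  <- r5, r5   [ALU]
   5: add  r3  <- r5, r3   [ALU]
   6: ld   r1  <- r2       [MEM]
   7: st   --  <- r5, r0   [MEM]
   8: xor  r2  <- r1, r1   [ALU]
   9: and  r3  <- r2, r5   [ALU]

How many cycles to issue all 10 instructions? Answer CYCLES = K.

CYCLES = 7

t=0 i0,i1:st/sub ; pair
t=1 i2:ld ; RAW r3
t=2 i3:or ; RAW r5
t=3 i4,i5:xor/add ; pair
t=4 i6:ld ; no-port MEM/MEM
t=5 i7,i8:st/xor ; pair
t=6 i9:and ; tail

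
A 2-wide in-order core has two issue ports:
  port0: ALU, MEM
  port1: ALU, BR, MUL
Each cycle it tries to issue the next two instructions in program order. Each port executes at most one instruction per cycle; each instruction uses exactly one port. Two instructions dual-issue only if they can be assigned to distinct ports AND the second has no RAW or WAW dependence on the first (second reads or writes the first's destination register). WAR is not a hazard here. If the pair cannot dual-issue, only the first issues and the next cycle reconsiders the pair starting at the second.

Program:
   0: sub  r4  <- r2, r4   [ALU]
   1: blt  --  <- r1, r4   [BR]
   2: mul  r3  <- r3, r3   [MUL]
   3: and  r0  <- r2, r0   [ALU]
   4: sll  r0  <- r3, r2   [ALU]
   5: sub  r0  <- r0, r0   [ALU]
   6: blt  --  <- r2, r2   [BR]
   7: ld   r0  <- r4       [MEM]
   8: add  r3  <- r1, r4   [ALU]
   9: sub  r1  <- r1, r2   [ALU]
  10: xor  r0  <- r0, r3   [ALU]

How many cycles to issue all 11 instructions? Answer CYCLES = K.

CYCLES = 7

t=0 i0:sub.ALU ; RAW r4
t=1 i1:blt.BR ; no-port BR/MUL
t=2 i2&i3:mul.MUL and.ALU ; 2-wide
t=3 i4:sll.ALU ; RAW+WAW r0
t=4 i5&i6:sub.ALU blt.BR ; 2-wide
t=5 i7&i8:ld.MEM add.ALU ; 2-wide
t=6 i9&i10:sub.ALU xor.ALU ; 2-wide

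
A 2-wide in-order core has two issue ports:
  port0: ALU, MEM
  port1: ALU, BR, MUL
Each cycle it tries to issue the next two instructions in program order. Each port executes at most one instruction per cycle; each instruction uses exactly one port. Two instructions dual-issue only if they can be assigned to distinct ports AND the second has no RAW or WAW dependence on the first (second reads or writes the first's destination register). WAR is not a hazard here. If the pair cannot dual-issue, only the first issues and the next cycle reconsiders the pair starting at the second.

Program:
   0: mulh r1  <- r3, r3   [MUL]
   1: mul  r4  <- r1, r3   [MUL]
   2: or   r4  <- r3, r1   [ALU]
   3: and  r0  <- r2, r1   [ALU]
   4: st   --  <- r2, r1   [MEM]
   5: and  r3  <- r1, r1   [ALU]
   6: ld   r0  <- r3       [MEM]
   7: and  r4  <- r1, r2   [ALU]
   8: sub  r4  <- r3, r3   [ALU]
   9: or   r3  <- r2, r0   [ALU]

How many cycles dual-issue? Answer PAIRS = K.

[0] i0  mulh.MUL  -- no-port MUL/MUL
[1] i1  mul.MUL  -- WAW r4
[2] i2/i3  or.ALU and.ALU  -- dual
[3] i4/i5  st.MEM and.ALU  -- dual
[4] i6/i7  ld.MEM and.ALU  -- dual
[5] i8/i9  sub.ALU or.ALU  -- dual

PAIRS = 4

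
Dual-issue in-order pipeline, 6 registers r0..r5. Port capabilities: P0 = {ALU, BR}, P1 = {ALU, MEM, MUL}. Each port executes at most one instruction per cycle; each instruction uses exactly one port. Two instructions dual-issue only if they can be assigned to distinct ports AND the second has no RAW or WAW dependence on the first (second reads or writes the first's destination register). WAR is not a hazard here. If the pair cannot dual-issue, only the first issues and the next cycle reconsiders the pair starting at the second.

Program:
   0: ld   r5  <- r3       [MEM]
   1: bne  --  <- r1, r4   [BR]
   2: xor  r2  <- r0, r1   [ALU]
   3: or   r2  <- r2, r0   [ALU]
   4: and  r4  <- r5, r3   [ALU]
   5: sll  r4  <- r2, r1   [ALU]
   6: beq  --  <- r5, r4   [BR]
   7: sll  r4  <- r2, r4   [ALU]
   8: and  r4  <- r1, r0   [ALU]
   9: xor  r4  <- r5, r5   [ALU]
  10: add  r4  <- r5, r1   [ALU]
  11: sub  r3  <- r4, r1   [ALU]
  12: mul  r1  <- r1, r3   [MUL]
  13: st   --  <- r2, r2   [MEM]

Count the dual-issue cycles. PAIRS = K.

#0 head=0: ld/bne i0,i1 dual
#1 head=2: xor i2 RAW+WAW r2
#2 head=3: or/and i3,i4 dual
#3 head=5: sll i5 RAW r4
#4 head=6: beq/sll i6,i7 dual
#5 head=8: and i8 WAW r4
#6 head=9: xor i9 WAW r4
#7 head=10: add i10 RAW r4
#8 head=11: sub i11 RAW r3
#9 head=12: mul i12 no-port MUL/MEM
#10 head=13: st i13 tail

PAIRS = 3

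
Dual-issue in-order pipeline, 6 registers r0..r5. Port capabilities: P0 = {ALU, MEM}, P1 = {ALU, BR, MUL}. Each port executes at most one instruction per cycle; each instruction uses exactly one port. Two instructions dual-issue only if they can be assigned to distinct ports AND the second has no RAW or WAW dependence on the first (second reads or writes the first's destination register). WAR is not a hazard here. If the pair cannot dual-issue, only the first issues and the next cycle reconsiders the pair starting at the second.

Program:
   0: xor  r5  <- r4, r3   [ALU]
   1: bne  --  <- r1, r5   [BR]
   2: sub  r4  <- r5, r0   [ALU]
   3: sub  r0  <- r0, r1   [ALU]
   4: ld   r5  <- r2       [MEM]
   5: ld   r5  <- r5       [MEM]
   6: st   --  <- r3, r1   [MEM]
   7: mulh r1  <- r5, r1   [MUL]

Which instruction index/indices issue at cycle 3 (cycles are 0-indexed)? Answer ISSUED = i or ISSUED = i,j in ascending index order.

t=0 i0:xor.ALU ; RAW r5
t=1 i1+i2:bne.BR+sub.ALU ; pair
t=2 i3+i4:sub.ALU+ld.MEM ; pair
t=3 i5:ld.MEM ; no-port MEM/MEM
t=4 i6+i7:st.MEM+mulh.MUL ; pair

ISSUED = 5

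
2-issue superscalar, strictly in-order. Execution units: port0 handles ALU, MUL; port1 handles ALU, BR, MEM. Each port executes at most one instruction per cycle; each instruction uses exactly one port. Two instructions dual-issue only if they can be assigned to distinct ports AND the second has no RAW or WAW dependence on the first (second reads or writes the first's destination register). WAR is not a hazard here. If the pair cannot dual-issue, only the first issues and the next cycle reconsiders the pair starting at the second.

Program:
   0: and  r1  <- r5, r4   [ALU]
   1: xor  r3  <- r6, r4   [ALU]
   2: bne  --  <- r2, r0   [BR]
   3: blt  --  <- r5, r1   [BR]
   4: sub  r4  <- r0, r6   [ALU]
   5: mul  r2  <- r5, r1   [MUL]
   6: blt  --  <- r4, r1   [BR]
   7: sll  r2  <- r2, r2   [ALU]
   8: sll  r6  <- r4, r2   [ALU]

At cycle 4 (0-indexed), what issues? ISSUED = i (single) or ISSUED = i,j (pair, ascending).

t=0 i0/i1:and/xor ; dual
t=1 i2:bne ; no-port BR/BR
t=2 i3/i4:blt/sub ; dual
t=3 i5/i6:mul/blt ; dual
t=4 i7:sll ; RAW r2
t=5 i8:sll ; tail

ISSUED = 7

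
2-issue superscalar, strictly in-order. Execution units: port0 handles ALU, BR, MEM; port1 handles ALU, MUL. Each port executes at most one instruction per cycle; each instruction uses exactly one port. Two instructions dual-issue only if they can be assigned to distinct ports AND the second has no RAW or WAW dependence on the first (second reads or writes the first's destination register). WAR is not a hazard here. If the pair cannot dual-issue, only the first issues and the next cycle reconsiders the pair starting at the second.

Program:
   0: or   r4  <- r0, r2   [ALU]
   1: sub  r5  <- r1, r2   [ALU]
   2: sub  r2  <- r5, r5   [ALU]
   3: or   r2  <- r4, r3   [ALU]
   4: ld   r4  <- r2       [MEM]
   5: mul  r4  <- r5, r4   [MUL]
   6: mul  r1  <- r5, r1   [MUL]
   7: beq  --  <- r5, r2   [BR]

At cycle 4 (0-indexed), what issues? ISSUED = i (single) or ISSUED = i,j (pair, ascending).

ISSUED = 5

c0: i0+i1 or;sub  2-wide
c1: i2 sub  WAW r2
c2: i3 or  RAW r2
c3: i4 ld  RAW+WAW r4
c4: i5 mul  no-port MUL/MUL
c5: i6+i7 mul;beq  2-wide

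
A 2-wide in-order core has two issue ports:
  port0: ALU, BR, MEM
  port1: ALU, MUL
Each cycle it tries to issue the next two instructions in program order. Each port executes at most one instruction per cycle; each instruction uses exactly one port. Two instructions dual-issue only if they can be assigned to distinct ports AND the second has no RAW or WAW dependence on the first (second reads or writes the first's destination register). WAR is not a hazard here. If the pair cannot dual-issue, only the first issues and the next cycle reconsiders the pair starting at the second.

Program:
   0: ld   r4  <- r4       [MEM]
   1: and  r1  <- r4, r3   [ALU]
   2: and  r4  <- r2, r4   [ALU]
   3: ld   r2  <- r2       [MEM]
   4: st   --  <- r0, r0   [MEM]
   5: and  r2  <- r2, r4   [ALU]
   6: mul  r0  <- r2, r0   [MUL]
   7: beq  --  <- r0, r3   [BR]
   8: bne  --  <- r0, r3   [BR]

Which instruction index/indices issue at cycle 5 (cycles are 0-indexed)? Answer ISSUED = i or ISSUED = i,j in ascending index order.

ISSUED = 7

  cy0 -> i0 (ld) RAW r4
  cy1 -> i1/i2 (and;and) 2-wide
  cy2 -> i3 (ld) no-port MEM/MEM
  cy3 -> i4/i5 (st;and) 2-wide
  cy4 -> i6 (mul) RAW r0
  cy5 -> i7 (beq) no-port BR/BR
  cy6 -> i8 (bne) tail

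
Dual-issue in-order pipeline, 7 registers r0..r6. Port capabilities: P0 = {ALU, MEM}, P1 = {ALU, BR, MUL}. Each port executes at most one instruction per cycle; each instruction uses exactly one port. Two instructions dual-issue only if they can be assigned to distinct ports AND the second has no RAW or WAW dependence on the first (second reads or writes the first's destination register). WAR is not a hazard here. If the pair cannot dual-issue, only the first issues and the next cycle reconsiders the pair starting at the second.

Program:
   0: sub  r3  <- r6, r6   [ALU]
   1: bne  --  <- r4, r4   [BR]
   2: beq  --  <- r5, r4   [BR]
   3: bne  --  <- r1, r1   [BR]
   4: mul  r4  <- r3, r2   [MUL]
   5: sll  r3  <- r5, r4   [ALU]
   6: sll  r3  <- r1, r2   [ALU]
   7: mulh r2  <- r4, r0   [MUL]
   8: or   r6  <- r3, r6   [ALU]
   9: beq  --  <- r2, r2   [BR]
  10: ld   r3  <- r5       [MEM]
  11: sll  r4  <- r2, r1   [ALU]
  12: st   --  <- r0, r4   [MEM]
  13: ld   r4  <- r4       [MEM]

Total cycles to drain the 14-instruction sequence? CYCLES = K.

CYCLES = 10

0. sub.ALU/bne.BR @i0,i1  | pair
1. beq.BR @i2  | no-port BR/BR
2. bne.BR @i3  | no-port BR/MUL
3. mul.MUL @i4  | RAW r4
4. sll.ALU @i5  | WAW r3
5. sll.ALU/mulh.MUL @i6,i7  | pair
6. or.ALU/beq.BR @i8,i9  | pair
7. ld.MEM/sll.ALU @i10,i11  | pair
8. st.MEM @i12  | no-port MEM/MEM
9. ld.MEM @i13  | tail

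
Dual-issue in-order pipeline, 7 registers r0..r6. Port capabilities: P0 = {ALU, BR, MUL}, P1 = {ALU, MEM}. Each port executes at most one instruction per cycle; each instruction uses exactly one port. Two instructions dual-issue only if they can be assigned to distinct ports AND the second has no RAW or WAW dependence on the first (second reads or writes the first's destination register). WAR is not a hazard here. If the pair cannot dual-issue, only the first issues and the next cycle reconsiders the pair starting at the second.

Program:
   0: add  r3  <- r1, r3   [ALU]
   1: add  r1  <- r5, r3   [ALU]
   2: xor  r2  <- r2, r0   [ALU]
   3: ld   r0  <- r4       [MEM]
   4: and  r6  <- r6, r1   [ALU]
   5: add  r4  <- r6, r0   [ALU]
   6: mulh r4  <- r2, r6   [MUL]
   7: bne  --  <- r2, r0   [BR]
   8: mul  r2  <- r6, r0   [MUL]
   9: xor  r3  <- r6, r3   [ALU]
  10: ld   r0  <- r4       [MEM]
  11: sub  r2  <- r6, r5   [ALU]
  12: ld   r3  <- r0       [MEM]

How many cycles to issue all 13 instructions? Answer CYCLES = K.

CYCLES = 9

c0: i0 add.ALU  RAW r3
c1: i1+i2 add.ALU+xor.ALU  2-wide
c2: i3+i4 ld.MEM+and.ALU  2-wide
c3: i5 add.ALU  WAW r4
c4: i6 mulh.MUL  no-port MUL/BR
c5: i7 bne.BR  no-port BR/MUL
c6: i8+i9 mul.MUL+xor.ALU  2-wide
c7: i10+i11 ld.MEM+sub.ALU  2-wide
c8: i12 ld.MEM  tail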